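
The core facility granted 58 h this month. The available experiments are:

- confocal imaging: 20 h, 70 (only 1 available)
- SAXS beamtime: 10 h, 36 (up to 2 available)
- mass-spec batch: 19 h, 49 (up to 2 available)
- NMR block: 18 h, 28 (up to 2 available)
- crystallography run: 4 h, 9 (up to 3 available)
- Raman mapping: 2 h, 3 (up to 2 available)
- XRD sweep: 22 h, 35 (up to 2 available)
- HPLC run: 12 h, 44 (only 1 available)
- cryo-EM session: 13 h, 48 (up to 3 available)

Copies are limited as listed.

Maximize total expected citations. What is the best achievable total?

212

By expected citations per h: cryo-EM session 3.69, HPLC run 3.67, SAXS beamtime 3.60 lead.
Taking the top-ratio experiments first gives crystallography run + Raman mapping + HPLC run + 3×cryo-EM session for 200 (57 h).
Dropping crystallography run and Raman mapping and cryo-EM session frees 19 h; slotting in 2×SAXS beamtime (20 h) lifts the total to 212 at 58 h.
Nothing else within 58 h beats 212.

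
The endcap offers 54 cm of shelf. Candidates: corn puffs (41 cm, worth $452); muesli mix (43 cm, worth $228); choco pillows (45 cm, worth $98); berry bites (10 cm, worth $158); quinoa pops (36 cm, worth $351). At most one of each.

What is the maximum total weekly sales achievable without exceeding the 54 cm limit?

Taking corn puffs + berry bites: 51 cm used, 610 in weekly sales.
No other feasible combination exceeds 610.

610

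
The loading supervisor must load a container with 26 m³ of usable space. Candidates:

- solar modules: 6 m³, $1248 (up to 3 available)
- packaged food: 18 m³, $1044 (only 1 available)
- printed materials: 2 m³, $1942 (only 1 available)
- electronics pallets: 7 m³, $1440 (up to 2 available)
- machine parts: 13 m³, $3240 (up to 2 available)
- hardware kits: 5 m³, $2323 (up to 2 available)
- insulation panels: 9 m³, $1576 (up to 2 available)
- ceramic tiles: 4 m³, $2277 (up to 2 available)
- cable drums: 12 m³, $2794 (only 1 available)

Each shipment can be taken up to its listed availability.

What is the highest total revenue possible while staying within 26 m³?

12390

The ratio ordering already packs tightly: solar modules + printed materials + 2×hardware kits + 2×ceramic tiles, 26 m³, 12390.
Nothing else within 26 m³ beats 12390.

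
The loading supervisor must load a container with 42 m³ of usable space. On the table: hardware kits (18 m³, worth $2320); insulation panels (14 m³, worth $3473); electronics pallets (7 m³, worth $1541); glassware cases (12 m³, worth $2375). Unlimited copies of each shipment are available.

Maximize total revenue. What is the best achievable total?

Taking 3×insulation panels: 42 m³ used, 10419 in revenue.

10419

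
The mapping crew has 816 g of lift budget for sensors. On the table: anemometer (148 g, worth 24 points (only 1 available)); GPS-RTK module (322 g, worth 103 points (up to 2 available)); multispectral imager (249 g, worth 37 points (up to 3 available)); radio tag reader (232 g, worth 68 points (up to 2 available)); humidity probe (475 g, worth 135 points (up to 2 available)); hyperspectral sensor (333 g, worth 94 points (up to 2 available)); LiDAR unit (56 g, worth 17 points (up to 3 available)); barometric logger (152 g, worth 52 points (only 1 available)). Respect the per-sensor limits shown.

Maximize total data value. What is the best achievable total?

The ratio ordering already packs tightly: 2×GPS-RTK module + barometric logger, 796 g, 258.
Nothing else within 816 g beats 258.

258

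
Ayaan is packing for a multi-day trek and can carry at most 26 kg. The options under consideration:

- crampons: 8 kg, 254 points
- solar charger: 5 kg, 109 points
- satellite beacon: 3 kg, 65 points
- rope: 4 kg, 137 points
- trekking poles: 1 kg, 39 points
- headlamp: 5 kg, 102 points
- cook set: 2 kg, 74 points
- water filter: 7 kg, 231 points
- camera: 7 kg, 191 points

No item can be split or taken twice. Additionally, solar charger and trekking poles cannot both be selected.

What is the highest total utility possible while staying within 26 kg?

By utility per kg: trekking poles 39.00, cook set 37.00, rope 34.25, water filter 33.00 lead.
The ratio heuristic lands on crampons + satellite beacon + rope + trekking poles + cook set + water filter (800) but leaves 1 kg idle.
Replace satellite beacon and trekking poles and cook set with camera: the trade gains 13 net, giving 813 at 26 kg.
Runner-up crampons + solar charger + rope + cook set + water filter tops out at 805.

813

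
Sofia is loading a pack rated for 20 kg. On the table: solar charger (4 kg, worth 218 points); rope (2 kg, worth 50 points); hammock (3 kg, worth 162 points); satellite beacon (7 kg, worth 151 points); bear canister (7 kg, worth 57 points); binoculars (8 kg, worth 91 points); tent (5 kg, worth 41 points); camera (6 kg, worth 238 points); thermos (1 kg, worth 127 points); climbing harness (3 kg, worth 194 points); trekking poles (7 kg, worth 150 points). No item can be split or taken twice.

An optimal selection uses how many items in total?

Optimal total is 989.
solar charger + rope + hammock + camera + thermos + climbing harness hits 989 at 19 kg.
All optima have 6 items.

6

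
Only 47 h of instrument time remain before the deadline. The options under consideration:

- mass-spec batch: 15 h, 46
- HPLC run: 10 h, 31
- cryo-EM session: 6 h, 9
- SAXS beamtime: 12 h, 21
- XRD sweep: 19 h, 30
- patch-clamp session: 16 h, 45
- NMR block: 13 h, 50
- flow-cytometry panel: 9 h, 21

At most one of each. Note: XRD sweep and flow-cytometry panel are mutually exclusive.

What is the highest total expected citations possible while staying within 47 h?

Density check — NMR block 3.85, HPLC run 3.10, mass-spec batch 3.07 are the best per h.
Taking mass-spec batch + HPLC run + NMR block + flow-cytometry panel: 47 h used, 148 in expected citations.
The closest alternative, mass-spec batch + patch-clamp session + NMR block, reaches only 141.

148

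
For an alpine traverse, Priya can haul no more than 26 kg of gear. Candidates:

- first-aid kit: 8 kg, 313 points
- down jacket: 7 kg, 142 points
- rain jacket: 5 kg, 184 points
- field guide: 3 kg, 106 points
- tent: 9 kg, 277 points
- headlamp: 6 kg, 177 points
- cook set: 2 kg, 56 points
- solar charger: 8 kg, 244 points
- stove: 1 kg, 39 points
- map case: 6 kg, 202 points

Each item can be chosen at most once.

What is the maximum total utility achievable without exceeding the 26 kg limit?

919

Greedy by ratio would take first-aid kit + rain jacket + field guide + cook set + stove + map case: 25 kg used, total 900.
Dropping cook set and map case frees 8 kg; slotting in tent (9 kg) lifts the total to 919 at 26 kg.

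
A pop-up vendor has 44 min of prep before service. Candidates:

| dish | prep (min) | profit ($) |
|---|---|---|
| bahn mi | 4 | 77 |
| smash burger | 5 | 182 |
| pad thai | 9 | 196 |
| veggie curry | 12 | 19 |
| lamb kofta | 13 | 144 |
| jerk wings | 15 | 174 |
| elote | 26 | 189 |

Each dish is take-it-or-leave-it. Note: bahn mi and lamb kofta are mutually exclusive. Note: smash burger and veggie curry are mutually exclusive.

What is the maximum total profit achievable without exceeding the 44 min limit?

Ranking by ratio (profit/min): smash burger 36.40, pad thai 21.78, bahn mi 19.25, jerk wings 11.60.
Greedy by ratio would take bahn mi + smash burger + pad thai + jerk wings: 33 min used, total 629.
Dropping bahn mi frees 4 min; slotting in lamb kofta (13 min) lifts the total to 696 at 42 min.
No other feasible combination exceeds 696.

696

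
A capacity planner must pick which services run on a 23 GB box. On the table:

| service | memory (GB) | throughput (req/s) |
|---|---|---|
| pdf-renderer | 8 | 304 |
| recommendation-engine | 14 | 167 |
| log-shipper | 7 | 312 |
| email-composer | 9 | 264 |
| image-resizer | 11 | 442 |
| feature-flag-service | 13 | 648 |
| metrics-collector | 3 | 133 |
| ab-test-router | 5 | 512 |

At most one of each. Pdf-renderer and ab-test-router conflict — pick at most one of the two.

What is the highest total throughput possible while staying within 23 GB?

1293

By throughput per GB: ab-test-router 102.40, feature-flag-service 49.85, log-shipper 44.57, metrics-collector 44.33 lead.
The ratio ordering already packs tightly: feature-flag-service + metrics-collector + ab-test-router, 21 GB, 1293.
The spare 2 GB is too small for any remaining service, and no feasible exchange beats 1293.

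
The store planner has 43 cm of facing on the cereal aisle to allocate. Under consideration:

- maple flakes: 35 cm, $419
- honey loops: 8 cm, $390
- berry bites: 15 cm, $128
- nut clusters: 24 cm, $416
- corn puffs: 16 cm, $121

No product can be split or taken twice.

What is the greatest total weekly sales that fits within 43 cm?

809

Taking the top-ratio products first gives honey loops + nut clusters for 806 (32 cm).
Dropping nut clusters frees 24 cm; slotting in maple flakes (35 cm) lifts the total to 809 at 43 cm.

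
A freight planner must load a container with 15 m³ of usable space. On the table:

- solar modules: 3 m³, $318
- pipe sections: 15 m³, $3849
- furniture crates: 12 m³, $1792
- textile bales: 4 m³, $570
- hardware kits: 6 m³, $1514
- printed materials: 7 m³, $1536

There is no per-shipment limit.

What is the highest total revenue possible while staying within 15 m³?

The ratio ordering already packs tightly: pipe sections, 15 m³, 3849.
Nothing else within 15 m³ beats 3849.

3849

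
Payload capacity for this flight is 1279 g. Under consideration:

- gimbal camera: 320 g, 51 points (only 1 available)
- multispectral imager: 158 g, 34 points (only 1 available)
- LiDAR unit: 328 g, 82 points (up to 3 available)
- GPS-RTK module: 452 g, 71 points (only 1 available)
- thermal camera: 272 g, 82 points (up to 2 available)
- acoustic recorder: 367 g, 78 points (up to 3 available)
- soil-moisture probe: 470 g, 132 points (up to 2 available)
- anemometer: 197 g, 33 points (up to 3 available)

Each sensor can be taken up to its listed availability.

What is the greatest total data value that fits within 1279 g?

346

Filling by ratio: multispectral imager + 2×thermal camera + soil-moisture probe for 330, with 107 g left unused.
Dropping multispectral imager and thermal camera frees 430 g; slotting in soil-moisture probe (470 g) lifts the total to 346 at 1212 g.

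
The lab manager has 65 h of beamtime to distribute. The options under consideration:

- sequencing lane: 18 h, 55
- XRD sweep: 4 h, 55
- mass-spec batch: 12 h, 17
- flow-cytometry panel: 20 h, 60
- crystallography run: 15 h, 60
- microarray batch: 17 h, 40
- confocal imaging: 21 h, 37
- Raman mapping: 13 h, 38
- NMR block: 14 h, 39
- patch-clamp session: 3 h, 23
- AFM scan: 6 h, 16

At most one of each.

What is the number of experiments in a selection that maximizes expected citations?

The maximum expected citations within 65 h is 254.
XRD sweep + flow-cytometry panel + crystallography run + microarray batch + patch-clamp session + AFM scan hits 254 at 65 h.
Every optimal selection uses 6 experiments.

6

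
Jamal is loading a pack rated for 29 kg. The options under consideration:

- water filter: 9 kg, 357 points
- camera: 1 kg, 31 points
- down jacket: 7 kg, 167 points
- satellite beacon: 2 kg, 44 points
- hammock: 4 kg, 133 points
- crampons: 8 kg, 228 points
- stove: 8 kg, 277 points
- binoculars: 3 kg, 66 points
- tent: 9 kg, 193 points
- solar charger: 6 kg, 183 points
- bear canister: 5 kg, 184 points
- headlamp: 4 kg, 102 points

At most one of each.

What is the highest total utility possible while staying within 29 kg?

1032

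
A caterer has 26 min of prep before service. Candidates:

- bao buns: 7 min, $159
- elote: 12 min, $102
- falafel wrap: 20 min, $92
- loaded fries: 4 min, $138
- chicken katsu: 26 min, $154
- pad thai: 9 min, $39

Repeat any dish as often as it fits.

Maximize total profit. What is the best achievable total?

828

Best packing: 6×loaded fries — 24 min, 828 total.
Every other selection either busts 26 min or fails to beat 828.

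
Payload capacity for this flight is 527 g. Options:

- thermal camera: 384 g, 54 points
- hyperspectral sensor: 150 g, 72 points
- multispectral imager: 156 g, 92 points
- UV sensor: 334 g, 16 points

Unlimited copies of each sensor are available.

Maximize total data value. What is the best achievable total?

276

Density check — multispectral imager 0.59, hyperspectral sensor 0.48, thermal camera 0.14 are the best per g.
The ratio ordering already packs tightly: 3×multispectral imager, 468 g, 276.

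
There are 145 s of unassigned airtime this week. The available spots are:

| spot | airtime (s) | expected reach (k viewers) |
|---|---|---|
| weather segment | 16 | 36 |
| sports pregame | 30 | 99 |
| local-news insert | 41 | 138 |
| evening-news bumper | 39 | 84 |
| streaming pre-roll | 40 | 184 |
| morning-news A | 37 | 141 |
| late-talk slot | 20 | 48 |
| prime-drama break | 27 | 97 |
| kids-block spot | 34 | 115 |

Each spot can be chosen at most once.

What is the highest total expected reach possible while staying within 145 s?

560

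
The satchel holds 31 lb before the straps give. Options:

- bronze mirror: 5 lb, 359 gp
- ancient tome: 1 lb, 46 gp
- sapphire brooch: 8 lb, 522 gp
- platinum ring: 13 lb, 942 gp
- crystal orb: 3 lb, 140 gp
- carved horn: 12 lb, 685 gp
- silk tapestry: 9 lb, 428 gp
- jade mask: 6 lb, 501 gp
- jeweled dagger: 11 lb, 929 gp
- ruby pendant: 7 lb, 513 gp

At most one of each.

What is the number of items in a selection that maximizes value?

Optimal total is 2418.
For example ancient tome + platinum ring + jade mask + jeweled dagger achieves it, using 31 lb.
All optima have 4 items.

4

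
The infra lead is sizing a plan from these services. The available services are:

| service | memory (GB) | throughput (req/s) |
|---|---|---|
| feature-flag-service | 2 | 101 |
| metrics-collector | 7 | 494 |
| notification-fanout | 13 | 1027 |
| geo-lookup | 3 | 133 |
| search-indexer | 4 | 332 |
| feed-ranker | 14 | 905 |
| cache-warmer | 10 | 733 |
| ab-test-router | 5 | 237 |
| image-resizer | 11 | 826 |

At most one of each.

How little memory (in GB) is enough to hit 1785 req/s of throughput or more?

Minimise GB subject to total throughput ≥ 1785.
metrics-collector + notification-fanout + search-indexer: 1853 throughput at 24 GB.
Below 24 GB the best achievable stays under 1785.

24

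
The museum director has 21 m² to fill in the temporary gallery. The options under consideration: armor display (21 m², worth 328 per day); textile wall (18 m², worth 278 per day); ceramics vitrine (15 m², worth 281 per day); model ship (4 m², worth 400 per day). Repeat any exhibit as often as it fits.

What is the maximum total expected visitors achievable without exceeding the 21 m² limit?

Best packing: 5×model ship — 20 m², 2000 total.
Every other selection either busts 21 m² or fails to beat 2000.

2000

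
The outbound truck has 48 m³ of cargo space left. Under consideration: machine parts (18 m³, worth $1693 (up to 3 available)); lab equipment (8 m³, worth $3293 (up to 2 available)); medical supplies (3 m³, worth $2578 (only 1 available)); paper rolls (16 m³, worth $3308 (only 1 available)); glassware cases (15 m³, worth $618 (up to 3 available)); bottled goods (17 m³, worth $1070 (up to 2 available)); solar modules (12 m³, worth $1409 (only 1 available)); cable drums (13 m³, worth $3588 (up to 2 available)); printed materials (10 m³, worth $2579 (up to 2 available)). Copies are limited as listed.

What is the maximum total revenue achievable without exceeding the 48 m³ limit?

16340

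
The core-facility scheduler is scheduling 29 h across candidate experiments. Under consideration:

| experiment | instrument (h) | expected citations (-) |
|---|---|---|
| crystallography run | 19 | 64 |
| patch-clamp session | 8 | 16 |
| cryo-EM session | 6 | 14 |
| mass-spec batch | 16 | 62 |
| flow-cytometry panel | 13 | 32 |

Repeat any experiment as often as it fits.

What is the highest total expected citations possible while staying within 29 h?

Taking mass-spec batch + flow-cytometry panel: 29 h used, 94 in expected citations.

94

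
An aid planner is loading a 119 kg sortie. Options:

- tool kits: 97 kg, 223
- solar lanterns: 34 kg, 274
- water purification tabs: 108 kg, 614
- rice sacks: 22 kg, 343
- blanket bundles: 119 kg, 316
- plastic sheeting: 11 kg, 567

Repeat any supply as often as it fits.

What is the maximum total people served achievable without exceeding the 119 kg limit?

5670

By people served per kg: plastic sheeting 51.55, rice sacks 15.59, solar lanterns 8.06, water purification tabs 5.69 lead.
The ratio ordering already packs tightly: 10×plastic sheeting, 110 kg, 5670.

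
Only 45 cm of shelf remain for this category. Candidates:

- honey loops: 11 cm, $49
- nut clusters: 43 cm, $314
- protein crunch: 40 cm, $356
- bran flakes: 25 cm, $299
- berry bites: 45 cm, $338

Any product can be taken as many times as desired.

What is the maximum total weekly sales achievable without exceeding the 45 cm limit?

356

A density-first pass picks honey loops + bran flakes — 348 at 36 cm.
The 36 cm tied up in honey loops and bran flakes is better spent on protein crunch — total rises to 356 (40 cm).
The spare 5 cm is too small for any remaining product, and no exchange beats 356.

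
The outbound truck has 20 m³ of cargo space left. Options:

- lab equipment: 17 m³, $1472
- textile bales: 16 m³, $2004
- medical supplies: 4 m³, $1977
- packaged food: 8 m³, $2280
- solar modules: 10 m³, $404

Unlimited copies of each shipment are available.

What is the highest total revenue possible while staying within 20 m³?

5×medical supplies uses 20 of the 20 m³ and totals 9885.
Nothing else within 20 m³ beats 9885.

9885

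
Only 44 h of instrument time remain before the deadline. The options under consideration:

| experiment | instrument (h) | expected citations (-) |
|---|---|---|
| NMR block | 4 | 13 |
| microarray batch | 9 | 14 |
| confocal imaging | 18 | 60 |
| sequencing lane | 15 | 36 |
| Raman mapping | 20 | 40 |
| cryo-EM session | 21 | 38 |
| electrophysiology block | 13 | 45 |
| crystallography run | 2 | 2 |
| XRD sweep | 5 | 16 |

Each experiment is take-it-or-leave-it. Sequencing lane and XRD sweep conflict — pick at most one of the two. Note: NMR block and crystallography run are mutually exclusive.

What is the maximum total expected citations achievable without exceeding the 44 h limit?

NMR block + confocal imaging + electrophysiology block + XRD sweep uses 40 of the 44 h and totals 134.

134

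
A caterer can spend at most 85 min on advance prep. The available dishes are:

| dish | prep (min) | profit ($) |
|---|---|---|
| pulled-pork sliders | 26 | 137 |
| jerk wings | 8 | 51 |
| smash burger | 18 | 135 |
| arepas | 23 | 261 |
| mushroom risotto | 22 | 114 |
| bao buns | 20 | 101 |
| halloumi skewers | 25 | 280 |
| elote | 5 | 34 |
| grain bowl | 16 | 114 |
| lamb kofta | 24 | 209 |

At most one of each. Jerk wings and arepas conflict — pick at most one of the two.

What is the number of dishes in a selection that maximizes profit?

Optimal total is 790.
One optimal bundle: smash burger + arepas + halloumi skewers + grain bowl (82 min).
All optima have 4 dishes.

4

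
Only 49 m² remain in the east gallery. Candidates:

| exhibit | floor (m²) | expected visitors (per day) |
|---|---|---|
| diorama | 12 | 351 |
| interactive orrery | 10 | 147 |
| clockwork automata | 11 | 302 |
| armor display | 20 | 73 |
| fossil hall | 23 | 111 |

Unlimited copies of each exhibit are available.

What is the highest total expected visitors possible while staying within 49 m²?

1404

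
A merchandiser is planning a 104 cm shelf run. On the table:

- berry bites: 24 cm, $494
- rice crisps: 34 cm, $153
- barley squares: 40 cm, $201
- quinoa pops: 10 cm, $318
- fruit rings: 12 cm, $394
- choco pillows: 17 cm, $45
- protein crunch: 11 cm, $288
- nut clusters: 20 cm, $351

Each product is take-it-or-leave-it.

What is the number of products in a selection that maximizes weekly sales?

6

Best achievable weekly sales is 1890.
One optimal bundle: berry bites + quinoa pops + fruit rings + choco pillows + protein crunch + nut clusters (94 cm).
Every optimal selection uses 6 products.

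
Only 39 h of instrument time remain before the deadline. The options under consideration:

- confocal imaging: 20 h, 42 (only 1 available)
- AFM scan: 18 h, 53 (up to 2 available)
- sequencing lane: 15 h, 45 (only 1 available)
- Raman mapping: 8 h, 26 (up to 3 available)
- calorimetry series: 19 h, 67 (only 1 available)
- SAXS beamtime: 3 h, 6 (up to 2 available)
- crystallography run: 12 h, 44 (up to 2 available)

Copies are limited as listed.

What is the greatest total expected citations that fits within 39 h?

137

Density check — crystallography run 3.67, calorimetry series 3.53, Raman mapping 3.25, sequencing lane 3.00 are the best per h.
A density-first pass picks Raman mapping + 2×SAXS beamtime + 2×crystallography run — 126 at 38 h.
The 18 h tied up in 2×SAXS beamtime and crystallography run is better spent on calorimetry series — total rises to 137 (39 h).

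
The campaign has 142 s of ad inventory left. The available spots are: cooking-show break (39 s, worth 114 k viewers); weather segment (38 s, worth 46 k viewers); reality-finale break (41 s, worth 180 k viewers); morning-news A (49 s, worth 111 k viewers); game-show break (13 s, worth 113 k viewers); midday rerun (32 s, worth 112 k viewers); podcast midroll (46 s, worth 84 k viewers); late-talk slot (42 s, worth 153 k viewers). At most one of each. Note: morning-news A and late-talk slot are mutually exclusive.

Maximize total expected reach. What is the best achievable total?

560

By expected reach per s: game-show break 8.69, reality-finale break 4.39, late-talk slot 3.64, midday rerun 3.50 lead.
Greedy by ratio would take reality-finale break + game-show break + midday rerun + late-talk slot: 128 s used, total 558.
Replace midday rerun with cooking-show break: the trade gains 2 net, giving 560 at 135 s.
Nothing else feasible within 142 s beats 560.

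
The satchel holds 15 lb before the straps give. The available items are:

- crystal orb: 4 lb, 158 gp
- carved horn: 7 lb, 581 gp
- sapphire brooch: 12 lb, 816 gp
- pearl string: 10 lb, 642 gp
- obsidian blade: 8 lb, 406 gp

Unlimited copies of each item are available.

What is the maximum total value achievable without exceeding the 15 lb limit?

1162

Best packing: 2×carved horn — 14 lb, 1162 total.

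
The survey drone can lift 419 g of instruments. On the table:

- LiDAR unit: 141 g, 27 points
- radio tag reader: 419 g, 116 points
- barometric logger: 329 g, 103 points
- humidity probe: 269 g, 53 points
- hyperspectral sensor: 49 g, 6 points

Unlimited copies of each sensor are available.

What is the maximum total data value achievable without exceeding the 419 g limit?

116

Taking the top-ratio sensors first gives barometric logger + hyperspectral sensor for 109 (378 g).
The 378 g tied up in barometric logger and hyperspectral sensor is better spent on radio tag reader — total rises to 116 (419 g).
Nothing else within 419 g beats 116.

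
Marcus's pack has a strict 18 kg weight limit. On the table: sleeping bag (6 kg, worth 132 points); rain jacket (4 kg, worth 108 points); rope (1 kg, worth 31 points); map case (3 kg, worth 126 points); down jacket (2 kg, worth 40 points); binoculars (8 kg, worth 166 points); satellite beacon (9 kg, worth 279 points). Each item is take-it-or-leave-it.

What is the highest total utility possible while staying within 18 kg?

553

Taking the top-ratio items first gives rain jacket + rope + map case + satellite beacon for 544 (17 kg).
Dropping rope frees 1 kg; slotting in down jacket (2 kg) lifts the total to 553 at 18 kg.
An exhaustive check of the 128 subsets confirms 553.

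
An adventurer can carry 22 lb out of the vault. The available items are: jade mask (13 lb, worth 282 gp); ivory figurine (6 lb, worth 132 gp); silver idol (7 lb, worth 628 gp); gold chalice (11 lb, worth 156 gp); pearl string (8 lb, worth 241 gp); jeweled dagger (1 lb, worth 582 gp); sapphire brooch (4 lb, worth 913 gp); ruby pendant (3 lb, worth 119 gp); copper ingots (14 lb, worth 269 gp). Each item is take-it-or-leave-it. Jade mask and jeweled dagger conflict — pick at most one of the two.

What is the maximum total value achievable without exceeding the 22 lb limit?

By value per lb: jeweled dagger 582.00, sapphire brooch 228.25, silver idol 89.71, ruby pendant 39.67 lead.
Best packing: ivory figurine + silver idol + jeweled dagger + sapphire brooch + ruby pendant — 21 lb, 2374 total.
Next best is silver idol + pearl string + jeweled dagger + sapphire brooch at 2364 (20 lb) — short by 10.

2374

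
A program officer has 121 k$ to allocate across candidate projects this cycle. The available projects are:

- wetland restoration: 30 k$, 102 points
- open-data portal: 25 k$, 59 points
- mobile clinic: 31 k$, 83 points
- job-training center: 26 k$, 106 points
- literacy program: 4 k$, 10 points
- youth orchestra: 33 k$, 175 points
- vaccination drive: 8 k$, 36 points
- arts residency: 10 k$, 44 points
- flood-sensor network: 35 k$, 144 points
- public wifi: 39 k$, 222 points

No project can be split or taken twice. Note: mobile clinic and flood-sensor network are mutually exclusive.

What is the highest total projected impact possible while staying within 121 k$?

Density check — public wifi 5.69, youth orchestra 5.30, vaccination drive 4.50 are the best per k$.
Filling by ratio: job-training center + literacy program + youth orchestra + vaccination drive + arts residency + public wifi for 593, with 1 k$ left unused.
Dropping job-training center and vaccination drive frees 34 k$; slotting in flood-sensor network (35 k$) lifts the total to 595 at 121 k$.
An exhaustive check of the 1024 subsets confirms 595.

595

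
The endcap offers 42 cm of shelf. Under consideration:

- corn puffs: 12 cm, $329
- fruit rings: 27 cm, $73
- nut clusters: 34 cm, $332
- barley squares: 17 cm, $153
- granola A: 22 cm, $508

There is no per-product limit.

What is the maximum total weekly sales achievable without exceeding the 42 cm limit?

Ranking by ratio (weekly sales/cm): corn puffs 27.42, granola A 23.09, nut clusters 9.76.
The ratio ordering already packs tightly: 3×corn puffs, 36 cm, 987.
That's the maximum — no swap from here does better than 987.

987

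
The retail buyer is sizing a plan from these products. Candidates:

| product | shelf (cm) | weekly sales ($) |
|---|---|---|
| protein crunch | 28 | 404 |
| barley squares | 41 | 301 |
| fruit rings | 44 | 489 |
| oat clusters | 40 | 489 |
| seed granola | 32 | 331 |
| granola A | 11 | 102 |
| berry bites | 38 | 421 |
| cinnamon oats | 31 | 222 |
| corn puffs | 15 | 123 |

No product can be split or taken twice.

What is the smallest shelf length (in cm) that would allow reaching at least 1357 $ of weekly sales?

112

Look for the lowest-shelf combination reaching 1357.
protein crunch + fruit rings + oat clusters reaches 1382 using 112 cm.
Any bundle with less than 112 cm falls short of 1357.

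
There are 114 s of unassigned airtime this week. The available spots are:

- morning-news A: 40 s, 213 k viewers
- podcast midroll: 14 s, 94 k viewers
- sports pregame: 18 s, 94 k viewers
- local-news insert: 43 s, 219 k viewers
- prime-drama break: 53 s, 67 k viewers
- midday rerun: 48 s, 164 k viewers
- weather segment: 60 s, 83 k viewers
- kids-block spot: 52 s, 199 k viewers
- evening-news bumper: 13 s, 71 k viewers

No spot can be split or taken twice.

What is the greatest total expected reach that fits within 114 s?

597

The ratio heuristic lands on morning-news A + podcast midroll + sports pregame + evening-news bumper (472) but leaves 29 s idle.
The 18 s tied up in sports pregame is better spent on local-news insert — total rises to 597 (110 s).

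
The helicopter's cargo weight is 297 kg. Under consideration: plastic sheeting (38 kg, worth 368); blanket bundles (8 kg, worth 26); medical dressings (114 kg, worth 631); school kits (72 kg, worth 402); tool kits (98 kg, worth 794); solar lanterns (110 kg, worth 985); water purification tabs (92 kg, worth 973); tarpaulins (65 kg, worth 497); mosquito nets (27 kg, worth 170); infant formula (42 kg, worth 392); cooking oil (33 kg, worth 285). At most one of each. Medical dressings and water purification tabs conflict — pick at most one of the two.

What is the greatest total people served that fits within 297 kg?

The ratio ordering already packs tightly: plastic sheeting + blanket bundles + solar lanterns + water purification tabs + infant formula, 290 kg, 2744.
Next best is plastic sheeting + solar lanterns + water purification tabs + infant formula at 2718 (282 kg) — short by 26.

2744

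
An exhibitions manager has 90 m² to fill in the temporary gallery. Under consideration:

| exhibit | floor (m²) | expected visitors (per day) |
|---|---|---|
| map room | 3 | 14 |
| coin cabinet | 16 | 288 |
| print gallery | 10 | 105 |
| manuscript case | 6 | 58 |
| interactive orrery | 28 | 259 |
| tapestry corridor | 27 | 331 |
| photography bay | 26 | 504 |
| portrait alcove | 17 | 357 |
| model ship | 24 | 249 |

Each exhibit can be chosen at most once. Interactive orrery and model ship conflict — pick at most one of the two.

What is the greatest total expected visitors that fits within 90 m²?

1494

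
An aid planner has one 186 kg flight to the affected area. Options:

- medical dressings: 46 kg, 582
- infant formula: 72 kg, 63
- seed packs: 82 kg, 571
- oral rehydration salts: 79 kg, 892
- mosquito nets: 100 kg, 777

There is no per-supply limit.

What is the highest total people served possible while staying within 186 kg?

2328

4×medical dressings uses 184 of the 186 kg and totals 2328.
Every other selection either busts 186 kg or fails to beat 2328.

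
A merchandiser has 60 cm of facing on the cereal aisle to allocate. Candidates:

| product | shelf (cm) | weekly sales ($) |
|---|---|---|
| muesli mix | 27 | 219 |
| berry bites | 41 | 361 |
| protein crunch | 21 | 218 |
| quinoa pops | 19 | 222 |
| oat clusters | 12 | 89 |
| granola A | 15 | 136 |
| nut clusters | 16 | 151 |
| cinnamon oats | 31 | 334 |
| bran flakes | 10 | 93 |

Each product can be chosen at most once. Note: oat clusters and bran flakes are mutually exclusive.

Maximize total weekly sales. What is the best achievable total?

649

Density check — quinoa pops 11.68, cinnamon oats 10.77, protein crunch 10.38 are the best per cm.
The ratio ordering already packs tightly: quinoa pops + cinnamon oats + bran flakes, 60 cm, 649.
Next best is quinoa pops + granola A + nut clusters + bran flakes at 602 (60 cm) — short by 47.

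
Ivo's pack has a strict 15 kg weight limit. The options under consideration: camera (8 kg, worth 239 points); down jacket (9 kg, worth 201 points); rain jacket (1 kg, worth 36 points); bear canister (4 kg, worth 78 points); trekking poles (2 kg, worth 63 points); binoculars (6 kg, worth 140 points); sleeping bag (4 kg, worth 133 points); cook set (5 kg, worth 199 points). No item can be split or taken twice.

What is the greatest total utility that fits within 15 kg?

501

The ratio heuristic lands on rain jacket + trekking poles + sleeping bag + cook set (431) but leaves 3 kg idle.
Replace rain jacket and sleeping bag with camera: the trade gains 70 net, giving 501 at 15 kg.
Every other selection either busts 15 kg or fails to beat 501.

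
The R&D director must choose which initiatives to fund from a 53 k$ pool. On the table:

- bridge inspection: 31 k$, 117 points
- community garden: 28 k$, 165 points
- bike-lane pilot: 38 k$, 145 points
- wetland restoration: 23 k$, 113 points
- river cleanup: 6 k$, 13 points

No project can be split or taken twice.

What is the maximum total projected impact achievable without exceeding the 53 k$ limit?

The ratio ordering already packs tightly: community garden + wetland restoration, 51 k$, 278.

278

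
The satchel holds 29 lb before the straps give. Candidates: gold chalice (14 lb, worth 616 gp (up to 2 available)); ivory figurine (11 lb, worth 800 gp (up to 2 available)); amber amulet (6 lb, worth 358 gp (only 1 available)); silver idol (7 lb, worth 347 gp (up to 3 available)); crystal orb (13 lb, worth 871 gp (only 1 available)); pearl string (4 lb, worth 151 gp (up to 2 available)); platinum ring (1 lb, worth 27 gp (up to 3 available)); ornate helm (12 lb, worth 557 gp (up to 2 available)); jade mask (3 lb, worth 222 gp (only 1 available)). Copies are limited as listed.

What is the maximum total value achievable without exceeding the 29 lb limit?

A density-first pass picks 2×ivory figurine + pearl string + jade mask — 1973 at 29 lb.
Dropping pearl string and jade mask frees 7 lb; slotting in amber amulet + platinum ring (7 lb) lifts the total to 1985 at 29 lb.
That's the maximum — no swap from here does better than 1985.

1985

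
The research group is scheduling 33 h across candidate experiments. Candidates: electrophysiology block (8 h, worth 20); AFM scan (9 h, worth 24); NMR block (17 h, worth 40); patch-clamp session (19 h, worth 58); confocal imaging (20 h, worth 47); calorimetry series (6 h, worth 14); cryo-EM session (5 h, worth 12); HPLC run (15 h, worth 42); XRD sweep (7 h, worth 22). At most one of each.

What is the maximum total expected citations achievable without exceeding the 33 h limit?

94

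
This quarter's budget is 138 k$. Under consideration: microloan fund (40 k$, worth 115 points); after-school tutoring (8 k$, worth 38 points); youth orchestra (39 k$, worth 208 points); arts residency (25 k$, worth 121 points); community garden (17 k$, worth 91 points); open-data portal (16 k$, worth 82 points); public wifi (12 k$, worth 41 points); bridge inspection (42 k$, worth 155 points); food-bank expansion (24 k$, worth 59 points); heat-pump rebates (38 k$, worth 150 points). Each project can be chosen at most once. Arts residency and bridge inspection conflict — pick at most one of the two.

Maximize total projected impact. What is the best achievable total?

The ratio heuristic lands on after-school tutoring + youth orchestra + arts residency + community garden + open-data portal + public wifi (581) but leaves 21 k$ idle.
The 20 k$ tied up in after-school tutoring and public wifi is better spent on heat-pump rebates — total rises to 652 (135 k$).
The spare 3 k$ is too small for any remaining project, and no feasible exchange beats 652.

652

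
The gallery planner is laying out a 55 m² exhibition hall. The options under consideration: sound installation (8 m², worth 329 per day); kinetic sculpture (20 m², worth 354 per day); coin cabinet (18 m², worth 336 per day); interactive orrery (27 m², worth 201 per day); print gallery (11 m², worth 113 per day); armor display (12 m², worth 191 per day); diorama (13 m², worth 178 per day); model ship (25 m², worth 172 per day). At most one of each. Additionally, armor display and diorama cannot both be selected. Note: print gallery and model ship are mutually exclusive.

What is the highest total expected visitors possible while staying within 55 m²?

The ratio ordering already packs tightly: sound installation + kinetic sculpture + coin cabinet, 46 m², 1019.

1019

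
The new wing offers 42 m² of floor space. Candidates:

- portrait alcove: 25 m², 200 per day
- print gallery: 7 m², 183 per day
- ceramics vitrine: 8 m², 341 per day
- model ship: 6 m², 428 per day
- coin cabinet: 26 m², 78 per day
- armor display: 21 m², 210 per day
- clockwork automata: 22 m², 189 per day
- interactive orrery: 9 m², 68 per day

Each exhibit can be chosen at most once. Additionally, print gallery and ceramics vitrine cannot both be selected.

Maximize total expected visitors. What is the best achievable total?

979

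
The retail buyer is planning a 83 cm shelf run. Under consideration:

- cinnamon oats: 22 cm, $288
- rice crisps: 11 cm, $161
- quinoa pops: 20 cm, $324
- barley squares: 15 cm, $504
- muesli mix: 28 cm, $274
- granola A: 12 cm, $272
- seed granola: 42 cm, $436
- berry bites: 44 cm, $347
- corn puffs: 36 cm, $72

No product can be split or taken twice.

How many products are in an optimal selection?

5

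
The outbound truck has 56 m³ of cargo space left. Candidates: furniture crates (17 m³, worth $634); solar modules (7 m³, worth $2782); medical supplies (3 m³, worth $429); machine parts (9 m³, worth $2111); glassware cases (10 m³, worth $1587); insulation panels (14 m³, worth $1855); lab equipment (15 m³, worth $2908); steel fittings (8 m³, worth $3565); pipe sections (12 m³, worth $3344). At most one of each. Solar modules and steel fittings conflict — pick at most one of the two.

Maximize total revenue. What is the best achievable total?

13515

Best packing: machine parts + glassware cases + lab equipment + steel fittings + pipe sections — 54 m³, 13515 total.
Every other selection either busts 56 m³ or breaks a pairing rule or fails to beat 13515.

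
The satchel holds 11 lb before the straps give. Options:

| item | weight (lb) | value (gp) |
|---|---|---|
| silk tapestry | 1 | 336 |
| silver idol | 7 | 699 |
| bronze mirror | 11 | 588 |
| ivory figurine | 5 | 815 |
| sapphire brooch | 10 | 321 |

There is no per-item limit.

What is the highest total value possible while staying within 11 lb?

3696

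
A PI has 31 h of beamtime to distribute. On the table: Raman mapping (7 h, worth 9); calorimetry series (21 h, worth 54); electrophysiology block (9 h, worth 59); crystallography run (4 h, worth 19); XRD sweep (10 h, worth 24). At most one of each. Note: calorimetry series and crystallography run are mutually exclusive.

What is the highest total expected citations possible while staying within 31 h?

113

Taking the top-ratio experiments first gives Raman mapping + electrophysiology block + crystallography run + XRD sweep for 111 (30 h).
Dropping Raman mapping and crystallography run and XRD sweep frees 21 h; slotting in calorimetry series (21 h) lifts the total to 113 at 30 h.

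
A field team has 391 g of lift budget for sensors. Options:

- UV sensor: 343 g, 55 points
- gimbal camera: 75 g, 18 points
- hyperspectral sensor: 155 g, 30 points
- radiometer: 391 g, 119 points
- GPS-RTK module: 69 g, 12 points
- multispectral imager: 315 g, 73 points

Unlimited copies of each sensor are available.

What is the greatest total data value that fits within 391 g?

Density check — radiometer 0.30, gimbal camera 0.24, multispectral imager 0.23 are the best per g.
Best packing: radiometer — 391 g, 119 total.
Every other selection either busts 391 g or fails to beat 119.

119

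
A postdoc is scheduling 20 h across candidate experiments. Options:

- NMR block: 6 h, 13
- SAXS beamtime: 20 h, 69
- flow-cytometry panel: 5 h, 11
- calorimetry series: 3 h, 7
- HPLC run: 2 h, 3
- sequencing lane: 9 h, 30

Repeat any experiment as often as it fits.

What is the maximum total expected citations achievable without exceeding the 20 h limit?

69

Best packing: SAXS beamtime — 20 h, 69 total.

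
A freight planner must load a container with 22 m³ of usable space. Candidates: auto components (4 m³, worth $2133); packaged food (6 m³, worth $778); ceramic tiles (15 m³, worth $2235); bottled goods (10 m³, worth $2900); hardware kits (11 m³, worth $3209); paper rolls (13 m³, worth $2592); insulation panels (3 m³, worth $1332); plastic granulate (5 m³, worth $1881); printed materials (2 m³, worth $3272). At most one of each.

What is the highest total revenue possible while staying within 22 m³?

The ratio heuristic lands on auto components + packaged food + insulation panels + plastic granulate + printed materials (9396) but leaves 2 m³ idle.
Dropping packaged food and insulation panels frees 9 m³; slotting in hardware kits (11 m³) lifts the total to 10495 at 22 m³.
An exhaustive check of the 512 subsets confirms 10495.

10495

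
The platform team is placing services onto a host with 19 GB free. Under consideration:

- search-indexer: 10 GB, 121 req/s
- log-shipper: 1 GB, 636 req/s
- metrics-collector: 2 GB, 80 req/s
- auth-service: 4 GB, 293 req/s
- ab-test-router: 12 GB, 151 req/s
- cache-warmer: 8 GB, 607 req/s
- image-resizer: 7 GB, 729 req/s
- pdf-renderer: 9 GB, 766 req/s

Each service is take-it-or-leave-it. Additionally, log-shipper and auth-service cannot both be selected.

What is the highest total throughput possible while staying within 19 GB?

2211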